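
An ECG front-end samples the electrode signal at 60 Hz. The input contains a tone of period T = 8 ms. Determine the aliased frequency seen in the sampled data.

5 Hz

T = 8 ms → f = 1/T = 125 Hz.
125 Hz mod fs = 5 Hz.
5 Hz ≤ fs/2 = 30 Hz, appears at 5 Hz.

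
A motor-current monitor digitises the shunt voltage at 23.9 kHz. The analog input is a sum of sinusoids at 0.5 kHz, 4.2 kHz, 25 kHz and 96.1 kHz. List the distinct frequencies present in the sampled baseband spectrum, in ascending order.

fs/2 = 11.95 kHz.
0.5 kHz ≤ fs/2 = 11.95 kHz, passes unchanged.
4.2 kHz ≤ fs/2 = 11.95 kHz, passes unchanged.
25 kHz mod fs = 1.1 kHz.
1.1 kHz ≤ fs/2 = 11.95 kHz, appears at 1.1 kHz.
96.1 kHz mod fs = 0.5 kHz.
0.5 kHz ≤ fs/2 = 11.95 kHz, appears at 0.5 kHz.
Distinct values: {0.5 kHz, 1.1 kHz, 4.2 kHz}.

0.5 kHz, 1.1 kHz, 4.2 kHz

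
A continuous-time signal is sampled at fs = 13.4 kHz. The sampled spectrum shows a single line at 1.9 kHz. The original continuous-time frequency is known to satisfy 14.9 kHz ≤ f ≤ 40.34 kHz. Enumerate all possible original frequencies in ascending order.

Frequencies that alias to 1.9 kHz are k·fs ± 1.9 kHz for integer k ≥ 0.
k=0: 1.9 kHz.
k=1: 11.5 kHz, 15.3 kHz.
k=2: 24.9 kHz, 28.7 kHz.
k=3: 38.3 kHz, 42.1 kHz.
k=4: 51.7 kHz, 55.5 kHz.
Within [14.9 kHz, 40.34 kHz]: 15.3 kHz, 24.9 kHz, 28.7 kHz, 38.3 kHz.

15.3 kHz, 24.9 kHz, 28.7 kHz, 38.3 kHz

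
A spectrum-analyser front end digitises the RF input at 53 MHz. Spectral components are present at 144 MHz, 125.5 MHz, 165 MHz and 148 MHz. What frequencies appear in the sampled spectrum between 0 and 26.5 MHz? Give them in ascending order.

6 MHz, 11 MHz, 15 MHz, 19.5 MHz

fs/2 = 26.5 MHz.
144 MHz mod fs = 38 MHz.
38 MHz > fs/2 = 26.5 MHz, folds to fs − 38 MHz = 15 MHz.
125.5 MHz mod fs = 19.5 MHz.
19.5 MHz ≤ fs/2 = 26.5 MHz, appears at 19.5 MHz.
165 MHz mod fs = 6 MHz.
6 MHz ≤ fs/2 = 26.5 MHz, appears at 6 MHz.
148 MHz mod fs = 42 MHz.
42 MHz > fs/2 = 26.5 MHz, folds to fs − 42 MHz = 11 MHz.
Distinct values: {6 MHz, 11 MHz, 15 MHz, 19.5 MHz}.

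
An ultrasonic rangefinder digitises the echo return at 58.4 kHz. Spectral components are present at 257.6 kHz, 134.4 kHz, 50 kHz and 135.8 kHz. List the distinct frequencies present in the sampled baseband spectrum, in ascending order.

fs/2 = 29.2 kHz.
257.6 kHz mod fs = 24 kHz.
24 kHz ≤ fs/2 = 29.2 kHz, appears at 24 kHz.
134.4 kHz mod fs = 17.6 kHz.
17.6 kHz ≤ fs/2 = 29.2 kHz, appears at 17.6 kHz.
50 kHz > fs/2 = 29.2 kHz, folds to fs − 50 kHz = 8.4 kHz.
135.8 kHz mod fs = 19 kHz.
19 kHz ≤ fs/2 = 29.2 kHz, appears at 19 kHz.
Distinct values: {8.4 kHz, 17.6 kHz, 19 kHz, 24 kHz}.

8.4 kHz, 17.6 kHz, 19 kHz, 24 kHz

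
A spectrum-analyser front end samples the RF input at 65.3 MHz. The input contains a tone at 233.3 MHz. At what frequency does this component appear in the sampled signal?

233.3 MHz mod fs = 37.4 MHz.
37.4 MHz > fs/2 = 32.65 MHz, folds to fs − 37.4 MHz = 27.9 MHz.

27.9 MHz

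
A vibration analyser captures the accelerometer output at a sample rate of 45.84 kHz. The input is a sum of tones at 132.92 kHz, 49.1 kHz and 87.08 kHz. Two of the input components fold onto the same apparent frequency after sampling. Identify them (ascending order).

fs/2 = 22.92 kHz.
132.92 kHz mod fs = 41.24 kHz.
41.24 kHz > fs/2 = 22.92 kHz, folds to fs − 41.24 kHz = 4.6 kHz.
49.1 kHz mod fs = 3.26 kHz.
3.26 kHz ≤ fs/2 = 22.92 kHz, appears at 3.26 kHz.
87.08 kHz mod fs = 41.24 kHz.
41.24 kHz > fs/2 = 22.92 kHz, folds to fs − 41.24 kHz = 4.6 kHz.
87.08 kHz and 132.92 kHz both map to 4.6 kHz.

87.08 kHz, 132.92 kHz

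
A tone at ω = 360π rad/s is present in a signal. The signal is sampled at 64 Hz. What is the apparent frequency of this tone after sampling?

ω = 360π rad/s → f = ω/(2π) = 180 Hz.
180 Hz mod fs = 52 Hz.
52 Hz > fs/2 = 32 Hz, folds to fs − 52 Hz = 12 Hz.

12 Hz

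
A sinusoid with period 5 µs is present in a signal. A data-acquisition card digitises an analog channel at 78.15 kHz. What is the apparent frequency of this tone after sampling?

T = 5 µs → f = 1/T = 200 kHz.
200 kHz mod fs = 43.7 kHz.
43.7 kHz > fs/2 = 39.075 kHz, folds to fs − 43.7 kHz = 34.45 kHz.

34.45 kHz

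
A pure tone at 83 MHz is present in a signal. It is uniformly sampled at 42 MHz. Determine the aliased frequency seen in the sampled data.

1 MHz

83 MHz mod fs = 41 MHz.
41 MHz > fs/2 = 21 MHz, folds to fs − 41 MHz = 1 MHz.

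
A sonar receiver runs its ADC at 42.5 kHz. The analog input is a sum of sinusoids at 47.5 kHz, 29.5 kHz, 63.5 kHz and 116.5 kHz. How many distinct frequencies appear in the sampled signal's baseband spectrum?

4

fs/2 = 21.25 kHz.
47.5 kHz mod fs = 5 kHz.
5 kHz ≤ fs/2 = 21.25 kHz, appears at 5 kHz.
29.5 kHz > fs/2 = 21.25 kHz, folds to fs − 29.5 kHz = 13 kHz.
63.5 kHz mod fs = 21 kHz.
21 kHz ≤ fs/2 = 21.25 kHz, appears at 21 kHz.
116.5 kHz mod fs = 31.5 kHz.
31.5 kHz > fs/2 = 21.25 kHz, folds to fs − 31.5 kHz = 11 kHz.
Distinct values: {5 kHz, 11 kHz, 13 kHz, 21 kHz} → 4.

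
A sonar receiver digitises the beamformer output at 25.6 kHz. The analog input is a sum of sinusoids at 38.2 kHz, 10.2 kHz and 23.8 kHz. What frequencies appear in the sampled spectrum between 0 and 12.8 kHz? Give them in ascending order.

fs/2 = 12.8 kHz.
38.2 kHz mod fs = 12.6 kHz.
12.6 kHz ≤ fs/2 = 12.8 kHz, appears at 12.6 kHz.
10.2 kHz ≤ fs/2 = 12.8 kHz, passes unchanged.
23.8 kHz > fs/2 = 12.8 kHz, folds to fs − 23.8 kHz = 1.8 kHz.
Distinct values: {1.8 kHz, 10.2 kHz, 12.6 kHz}.

1.8 kHz, 10.2 kHz, 12.6 kHz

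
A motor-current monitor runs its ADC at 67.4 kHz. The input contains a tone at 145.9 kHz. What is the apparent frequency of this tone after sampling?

145.9 kHz mod fs = 11.1 kHz.
11.1 kHz ≤ fs/2 = 33.7 kHz, appears at 11.1 kHz.

11.1 kHz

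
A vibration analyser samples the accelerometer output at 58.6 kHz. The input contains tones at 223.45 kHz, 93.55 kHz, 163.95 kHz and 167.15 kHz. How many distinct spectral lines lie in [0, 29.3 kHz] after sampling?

fs/2 = 29.3 kHz.
223.45 kHz mod fs = 47.65 kHz.
47.65 kHz > fs/2 = 29.3 kHz, folds to fs − 47.65 kHz = 10.95 kHz.
93.55 kHz mod fs = 34.95 kHz.
34.95 kHz > fs/2 = 29.3 kHz, folds to fs − 34.95 kHz = 23.65 kHz.
163.95 kHz mod fs = 46.75 kHz.
46.75 kHz > fs/2 = 29.3 kHz, folds to fs − 46.75 kHz = 11.85 kHz.
167.15 kHz mod fs = 49.95 kHz.
49.95 kHz > fs/2 = 29.3 kHz, folds to fs − 49.95 kHz = 8.65 kHz.
Distinct values: {8.65 kHz, 10.95 kHz, 11.85 kHz, 23.65 kHz} → 4.

4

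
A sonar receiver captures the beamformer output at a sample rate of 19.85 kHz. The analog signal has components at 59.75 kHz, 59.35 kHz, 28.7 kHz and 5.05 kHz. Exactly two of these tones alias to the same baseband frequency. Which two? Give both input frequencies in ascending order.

59.35 kHz, 59.75 kHz

fs/2 = 9.925 kHz.
59.75 kHz mod fs = 0.2 kHz.
0.2 kHz ≤ fs/2 = 9.925 kHz, appears at 0.2 kHz.
59.35 kHz mod fs = 19.65 kHz.
19.65 kHz > fs/2 = 9.925 kHz, folds to fs − 19.65 kHz = 0.2 kHz.
28.7 kHz mod fs = 8.85 kHz.
8.85 kHz ≤ fs/2 = 9.925 kHz, appears at 8.85 kHz.
5.05 kHz ≤ fs/2 = 9.925 kHz, passes unchanged.
59.35 kHz and 59.75 kHz both map to 0.2 kHz.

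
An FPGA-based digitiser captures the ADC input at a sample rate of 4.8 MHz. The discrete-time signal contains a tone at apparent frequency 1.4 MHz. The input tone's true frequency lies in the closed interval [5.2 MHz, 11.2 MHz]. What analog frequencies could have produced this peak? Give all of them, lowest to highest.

6.2 MHz, 8.2 MHz, 11 MHz

Frequencies that alias to 1.4 MHz are k·fs ± 1.4 MHz for integer k ≥ 0.
k=0: 1.4 MHz.
k=1: 3.4 MHz, 6.2 MHz.
k=2: 8.2 MHz, 11 MHz.
k=3: 13 MHz, 15.8 MHz.
Within [5.2 MHz, 11.2 MHz]: 6.2 MHz, 8.2 MHz, 11 MHz.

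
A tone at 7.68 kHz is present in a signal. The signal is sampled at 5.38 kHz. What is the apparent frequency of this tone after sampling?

7.68 kHz mod fs = 2.3 kHz.
2.3 kHz ≤ fs/2 = 2.69 kHz, appears at 2.3 kHz.

2.3 kHz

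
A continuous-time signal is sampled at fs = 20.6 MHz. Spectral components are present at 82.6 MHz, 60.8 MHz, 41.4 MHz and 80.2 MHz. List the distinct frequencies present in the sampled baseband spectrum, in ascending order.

fs/2 = 10.3 MHz.
82.6 MHz mod fs = 0.2 MHz.
0.2 MHz ≤ fs/2 = 10.3 MHz, appears at 0.2 MHz.
60.8 MHz mod fs = 19.6 MHz.
19.6 MHz > fs/2 = 10.3 MHz, folds to fs − 19.6 MHz = 1 MHz.
41.4 MHz mod fs = 0.2 MHz.
0.2 MHz ≤ fs/2 = 10.3 MHz, appears at 0.2 MHz.
80.2 MHz mod fs = 18.4 MHz.
18.4 MHz > fs/2 = 10.3 MHz, folds to fs − 18.4 MHz = 2.2 MHz.
Distinct values: {0.2 MHz, 1 MHz, 2.2 MHz}.

0.2 MHz, 1 MHz, 2.2 MHz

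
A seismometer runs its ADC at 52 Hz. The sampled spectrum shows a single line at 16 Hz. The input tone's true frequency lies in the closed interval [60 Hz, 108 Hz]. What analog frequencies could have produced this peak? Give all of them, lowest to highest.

Frequencies that alias to 16 Hz are k·fs ± 16 Hz for integer k ≥ 0.
k=0: 16 Hz.
k=1: 36 Hz, 68 Hz.
k=2: 88 Hz, 120 Hz.
k=3: 140 Hz, 172 Hz.
Within [60 Hz, 108 Hz]: 68 Hz, 88 Hz.

68 Hz, 88 Hz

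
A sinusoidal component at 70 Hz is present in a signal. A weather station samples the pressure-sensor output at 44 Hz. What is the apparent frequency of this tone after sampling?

18 Hz

70 Hz mod fs = 26 Hz.
26 Hz > fs/2 = 22 Hz, folds to fs − 26 Hz = 18 Hz.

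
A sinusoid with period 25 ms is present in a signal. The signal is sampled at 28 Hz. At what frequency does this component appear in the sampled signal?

12 Hz

T = 25 ms → f = 1/T = 40 Hz.
40 Hz mod fs = 12 Hz.
12 Hz ≤ fs/2 = 14 Hz, appears at 12 Hz.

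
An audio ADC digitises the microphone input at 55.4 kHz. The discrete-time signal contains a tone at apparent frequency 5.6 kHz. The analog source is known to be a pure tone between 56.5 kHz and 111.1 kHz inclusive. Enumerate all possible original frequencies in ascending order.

Frequencies that alias to 5.6 kHz are k·fs ± 5.6 kHz for integer k ≥ 0.
k=0: 5.6 kHz.
k=1: 49.8 kHz, 61 kHz.
k=2: 105.2 kHz, 116.4 kHz.
k=3: 160.6 kHz, 171.8 kHz.
Within [56.5 kHz, 111.1 kHz]: 61 kHz, 105.2 kHz.

61 kHz, 105.2 kHz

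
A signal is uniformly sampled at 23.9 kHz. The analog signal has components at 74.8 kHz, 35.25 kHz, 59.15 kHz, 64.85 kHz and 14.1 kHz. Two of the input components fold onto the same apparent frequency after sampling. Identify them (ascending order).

35.25 kHz, 59.15 kHz

fs/2 = 11.95 kHz.
74.8 kHz mod fs = 3.1 kHz.
3.1 kHz ≤ fs/2 = 11.95 kHz, appears at 3.1 kHz.
35.25 kHz mod fs = 11.35 kHz.
11.35 kHz ≤ fs/2 = 11.95 kHz, appears at 11.35 kHz.
59.15 kHz mod fs = 11.35 kHz.
11.35 kHz ≤ fs/2 = 11.95 kHz, appears at 11.35 kHz.
64.85 kHz mod fs = 17.05 kHz.
17.05 kHz > fs/2 = 11.95 kHz, folds to fs − 17.05 kHz = 6.85 kHz.
14.1 kHz > fs/2 = 11.95 kHz, folds to fs − 14.1 kHz = 9.8 kHz.
35.25 kHz and 59.15 kHz both map to 11.35 kHz.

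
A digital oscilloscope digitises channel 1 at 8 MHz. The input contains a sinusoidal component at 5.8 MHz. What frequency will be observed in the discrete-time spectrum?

5.8 MHz > fs/2 = 4 MHz, folds to fs − 5.8 MHz = 2.2 MHz.

2.2 MHz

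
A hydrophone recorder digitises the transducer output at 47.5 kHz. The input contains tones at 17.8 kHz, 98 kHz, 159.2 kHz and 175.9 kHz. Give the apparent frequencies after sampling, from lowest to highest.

fs/2 = 23.75 kHz.
17.8 kHz ≤ fs/2 = 23.75 kHz, passes unchanged.
98 kHz mod fs = 3 kHz.
3 kHz ≤ fs/2 = 23.75 kHz, appears at 3 kHz.
159.2 kHz mod fs = 16.7 kHz.
16.7 kHz ≤ fs/2 = 23.75 kHz, appears at 16.7 kHz.
175.9 kHz mod fs = 33.4 kHz.
33.4 kHz > fs/2 = 23.75 kHz, folds to fs − 33.4 kHz = 14.1 kHz.
Distinct values: {3 kHz, 14.1 kHz, 16.7 kHz, 17.8 kHz}.

3 kHz, 14.1 kHz, 16.7 kHz, 17.8 kHz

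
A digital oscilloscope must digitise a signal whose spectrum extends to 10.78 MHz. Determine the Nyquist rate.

21.56 MHz

Nyquist rate = 2 × 10.78 MHz = 21.56 MHz.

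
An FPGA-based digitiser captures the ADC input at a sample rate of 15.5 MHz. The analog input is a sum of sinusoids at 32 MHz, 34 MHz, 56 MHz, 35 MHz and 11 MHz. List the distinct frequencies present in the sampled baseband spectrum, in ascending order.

fs/2 = 7.75 MHz.
32 MHz mod fs = 1 MHz.
1 MHz ≤ fs/2 = 7.75 MHz, appears at 1 MHz.
34 MHz mod fs = 3 MHz.
3 MHz ≤ fs/2 = 7.75 MHz, appears at 3 MHz.
56 MHz mod fs = 9.5 MHz.
9.5 MHz > fs/2 = 7.75 MHz, folds to fs − 9.5 MHz = 6 MHz.
35 MHz mod fs = 4 MHz.
4 MHz ≤ fs/2 = 7.75 MHz, appears at 4 MHz.
11 MHz > fs/2 = 7.75 MHz, folds to fs − 11 MHz = 4.5 MHz.
Distinct values: {1 MHz, 3 MHz, 4 MHz, 4.5 MHz, 6 MHz}.

1 MHz, 3 MHz, 4 MHz, 4.5 MHz, 6 MHz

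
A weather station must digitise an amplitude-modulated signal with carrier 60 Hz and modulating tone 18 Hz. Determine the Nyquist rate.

156 Hz

AM sidebands sit at fc ± fm = 42 Hz and 78 Hz.
Highest-frequency component: 78 Hz.
Nyquist rate = 2 × 78 Hz = 156 Hz.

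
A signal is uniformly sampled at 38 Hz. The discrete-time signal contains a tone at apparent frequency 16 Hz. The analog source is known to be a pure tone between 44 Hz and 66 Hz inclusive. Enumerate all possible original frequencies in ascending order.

54 Hz, 60 Hz

Frequencies that alias to 16 Hz are k·fs ± 16 Hz for integer k ≥ 0.
k=0: 16 Hz.
k=1: 22 Hz, 54 Hz.
k=2: 60 Hz, 92 Hz.
k=3: 98 Hz, 130 Hz.
Within [44 Hz, 66 Hz]: 54 Hz, 60 Hz.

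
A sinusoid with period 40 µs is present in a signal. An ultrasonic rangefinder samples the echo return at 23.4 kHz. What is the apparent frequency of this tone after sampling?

T = 40 µs → f = 1/T = 25 kHz.
25 kHz mod fs = 1.6 kHz.
1.6 kHz ≤ fs/2 = 11.7 kHz, appears at 1.6 kHz.

1.6 kHz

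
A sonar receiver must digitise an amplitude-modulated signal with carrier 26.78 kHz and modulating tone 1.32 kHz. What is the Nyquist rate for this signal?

56.2 kHz

AM sidebands sit at fc ± fm = 25.46 kHz and 28.1 kHz.
Highest-frequency component: 28.1 kHz.
Nyquist rate = 2 × 28.1 kHz = 56.2 kHz.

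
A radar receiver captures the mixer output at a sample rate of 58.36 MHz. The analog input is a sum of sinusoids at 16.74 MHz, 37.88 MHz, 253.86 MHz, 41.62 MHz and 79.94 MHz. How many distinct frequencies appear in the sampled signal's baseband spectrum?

fs/2 = 29.18 MHz.
16.74 MHz ≤ fs/2 = 29.18 MHz, passes unchanged.
37.88 MHz > fs/2 = 29.18 MHz, folds to fs − 37.88 MHz = 20.48 MHz.
253.86 MHz mod fs = 20.42 MHz.
20.42 MHz ≤ fs/2 = 29.18 MHz, appears at 20.42 MHz.
41.62 MHz > fs/2 = 29.18 MHz, folds to fs − 41.62 MHz = 16.74 MHz.
79.94 MHz mod fs = 21.58 MHz.
21.58 MHz ≤ fs/2 = 29.18 MHz, appears at 21.58 MHz.
Distinct values: {16.74 MHz, 20.42 MHz, 20.48 MHz, 21.58 MHz} → 4.

4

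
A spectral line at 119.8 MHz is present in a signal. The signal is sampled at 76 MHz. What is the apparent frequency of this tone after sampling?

32.2 MHz

119.8 MHz mod fs = 43.8 MHz.
43.8 MHz > fs/2 = 38 MHz, folds to fs − 43.8 MHz = 32.2 MHz.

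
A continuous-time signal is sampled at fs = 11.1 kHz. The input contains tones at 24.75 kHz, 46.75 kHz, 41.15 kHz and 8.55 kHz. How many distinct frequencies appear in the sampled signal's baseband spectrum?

fs/2 = 5.55 kHz.
24.75 kHz mod fs = 2.55 kHz.
2.55 kHz ≤ fs/2 = 5.55 kHz, appears at 2.55 kHz.
46.75 kHz mod fs = 2.35 kHz.
2.35 kHz ≤ fs/2 = 5.55 kHz, appears at 2.35 kHz.
41.15 kHz mod fs = 7.85 kHz.
7.85 kHz > fs/2 = 5.55 kHz, folds to fs − 7.85 kHz = 3.25 kHz.
8.55 kHz > fs/2 = 5.55 kHz, folds to fs − 8.55 kHz = 2.55 kHz.
Distinct values: {2.35 kHz, 2.55 kHz, 3.25 kHz} → 3.

3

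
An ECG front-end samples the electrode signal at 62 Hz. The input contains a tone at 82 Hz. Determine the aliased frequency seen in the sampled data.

82 Hz mod fs = 20 Hz.
20 Hz ≤ fs/2 = 31 Hz, appears at 20 Hz.

20 Hz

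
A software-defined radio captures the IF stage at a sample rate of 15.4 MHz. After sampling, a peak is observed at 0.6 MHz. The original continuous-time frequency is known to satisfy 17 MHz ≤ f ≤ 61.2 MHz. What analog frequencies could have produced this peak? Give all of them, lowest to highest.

Frequencies that alias to 0.6 MHz are k·fs ± 0.6 MHz for integer k ≥ 0.
k=0: 0.6 MHz.
k=1: 14.8 MHz, 16 MHz.
k=2: 30.2 MHz, 31.4 MHz.
k=3: 45.6 MHz, 46.8 MHz.
k=4: 61 MHz, 62.2 MHz.
k=5: 76.4 MHz, 77.6 MHz.
Within [17 MHz, 61.2 MHz]: 30.2 MHz, 31.4 MHz, 45.6 MHz, 46.8 MHz, 61 MHz.

30.2 MHz, 31.4 MHz, 45.6 MHz, 46.8 MHz, 61 MHz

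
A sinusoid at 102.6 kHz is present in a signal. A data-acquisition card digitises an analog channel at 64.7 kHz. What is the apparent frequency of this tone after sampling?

102.6 kHz mod fs = 37.9 kHz.
37.9 kHz > fs/2 = 32.35 kHz, folds to fs − 37.9 kHz = 26.8 kHz.

26.8 kHz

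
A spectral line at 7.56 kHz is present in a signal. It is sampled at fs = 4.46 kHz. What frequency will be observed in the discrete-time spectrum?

7.56 kHz mod fs = 3.1 kHz.
3.1 kHz > fs/2 = 2.23 kHz, folds to fs − 3.1 kHz = 1.36 kHz.

1.36 kHz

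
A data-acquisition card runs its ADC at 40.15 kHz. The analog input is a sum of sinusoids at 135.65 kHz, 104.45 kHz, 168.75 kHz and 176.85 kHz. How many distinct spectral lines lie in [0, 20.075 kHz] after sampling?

fs/2 = 20.075 kHz.
135.65 kHz mod fs = 15.2 kHz.
15.2 kHz ≤ fs/2 = 20.075 kHz, appears at 15.2 kHz.
104.45 kHz mod fs = 24.15 kHz.
24.15 kHz > fs/2 = 20.075 kHz, folds to fs − 24.15 kHz = 16 kHz.
168.75 kHz mod fs = 8.15 kHz.
8.15 kHz ≤ fs/2 = 20.075 kHz, appears at 8.15 kHz.
176.85 kHz mod fs = 16.25 kHz.
16.25 kHz ≤ fs/2 = 20.075 kHz, appears at 16.25 kHz.
Distinct values: {8.15 kHz, 15.2 kHz, 16 kHz, 16.25 kHz} → 4.

4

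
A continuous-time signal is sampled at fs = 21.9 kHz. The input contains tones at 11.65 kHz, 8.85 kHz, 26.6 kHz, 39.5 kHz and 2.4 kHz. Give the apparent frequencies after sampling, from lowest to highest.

2.4 kHz, 4.3 kHz, 4.7 kHz, 8.85 kHz, 10.25 kHz

fs/2 = 10.95 kHz.
11.65 kHz > fs/2 = 10.95 kHz, folds to fs − 11.65 kHz = 10.25 kHz.
8.85 kHz ≤ fs/2 = 10.95 kHz, passes unchanged.
26.6 kHz mod fs = 4.7 kHz.
4.7 kHz ≤ fs/2 = 10.95 kHz, appears at 4.7 kHz.
39.5 kHz mod fs = 17.6 kHz.
17.6 kHz > fs/2 = 10.95 kHz, folds to fs − 17.6 kHz = 4.3 kHz.
2.4 kHz ≤ fs/2 = 10.95 kHz, passes unchanged.
Distinct values: {2.4 kHz, 4.3 kHz, 4.7 kHz, 8.85 kHz, 10.25 kHz}.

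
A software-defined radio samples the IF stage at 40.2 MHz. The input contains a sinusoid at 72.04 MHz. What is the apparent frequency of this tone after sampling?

72.04 MHz mod fs = 31.84 MHz.
31.84 MHz > fs/2 = 20.1 MHz, folds to fs − 31.84 MHz = 8.36 MHz.

8.36 MHz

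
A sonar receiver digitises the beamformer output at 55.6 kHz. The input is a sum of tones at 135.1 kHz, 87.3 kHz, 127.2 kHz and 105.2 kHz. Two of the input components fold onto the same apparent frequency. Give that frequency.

fs/2 = 27.8 kHz.
135.1 kHz mod fs = 23.9 kHz.
23.9 kHz ≤ fs/2 = 27.8 kHz, appears at 23.9 kHz.
87.3 kHz mod fs = 31.7 kHz.
31.7 kHz > fs/2 = 27.8 kHz, folds to fs − 31.7 kHz = 23.9 kHz.
127.2 kHz mod fs = 16 kHz.
16 kHz ≤ fs/2 = 27.8 kHz, appears at 16 kHz.
105.2 kHz mod fs = 49.6 kHz.
49.6 kHz > fs/2 = 27.8 kHz, folds to fs − 49.6 kHz = 6 kHz.
87.3 kHz and 135.1 kHz both map to 23.9 kHz.

23.9 kHz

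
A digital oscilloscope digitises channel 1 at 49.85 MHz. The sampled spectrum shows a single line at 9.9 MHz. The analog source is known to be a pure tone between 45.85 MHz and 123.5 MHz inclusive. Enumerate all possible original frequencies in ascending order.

59.75 MHz, 89.8 MHz, 109.6 MHz

Frequencies that alias to 9.9 MHz are k·fs ± 9.9 MHz for integer k ≥ 0.
k=0: 9.9 MHz.
k=1: 39.95 MHz, 59.75 MHz.
k=2: 89.8 MHz, 109.6 MHz.
k=3: 139.65 MHz, 159.45 MHz.
Within [45.85 MHz, 123.5 MHz]: 59.75 MHz, 89.8 MHz, 109.6 MHz.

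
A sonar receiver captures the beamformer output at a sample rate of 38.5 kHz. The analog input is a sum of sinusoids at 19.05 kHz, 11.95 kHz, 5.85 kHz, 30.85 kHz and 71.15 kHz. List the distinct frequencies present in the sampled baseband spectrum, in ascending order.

fs/2 = 19.25 kHz.
19.05 kHz ≤ fs/2 = 19.25 kHz, passes unchanged.
11.95 kHz ≤ fs/2 = 19.25 kHz, passes unchanged.
5.85 kHz ≤ fs/2 = 19.25 kHz, passes unchanged.
30.85 kHz > fs/2 = 19.25 kHz, folds to fs − 30.85 kHz = 7.65 kHz.
71.15 kHz mod fs = 32.65 kHz.
32.65 kHz > fs/2 = 19.25 kHz, folds to fs − 32.65 kHz = 5.85 kHz.
Distinct values: {5.85 kHz, 7.65 kHz, 11.95 kHz, 19.05 kHz}.

5.85 kHz, 7.65 kHz, 11.95 kHz, 19.05 kHz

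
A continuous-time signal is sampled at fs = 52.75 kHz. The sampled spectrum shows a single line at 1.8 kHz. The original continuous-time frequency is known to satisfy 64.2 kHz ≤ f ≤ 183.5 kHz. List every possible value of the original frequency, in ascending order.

Frequencies that alias to 1.8 kHz are k·fs ± 1.8 kHz for integer k ≥ 0.
k=0: 1.8 kHz.
k=1: 50.95 kHz, 54.55 kHz.
k=2: 103.7 kHz, 107.3 kHz.
k=3: 156.45 kHz, 160.05 kHz.
k=4: 209.2 kHz, 212.8 kHz.
Within [64.2 kHz, 183.5 kHz]: 103.7 kHz, 107.3 kHz, 156.45 kHz, 160.05 kHz.

103.7 kHz, 107.3 kHz, 156.45 kHz, 160.05 kHz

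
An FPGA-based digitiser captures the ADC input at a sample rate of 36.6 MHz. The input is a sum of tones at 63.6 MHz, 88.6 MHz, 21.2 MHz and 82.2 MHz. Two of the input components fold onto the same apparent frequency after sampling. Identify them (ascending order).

21.2 MHz, 88.6 MHz

fs/2 = 18.3 MHz.
63.6 MHz mod fs = 27 MHz.
27 MHz > fs/2 = 18.3 MHz, folds to fs − 27 MHz = 9.6 MHz.
88.6 MHz mod fs = 15.4 MHz.
15.4 MHz ≤ fs/2 = 18.3 MHz, appears at 15.4 MHz.
21.2 MHz > fs/2 = 18.3 MHz, folds to fs − 21.2 MHz = 15.4 MHz.
82.2 MHz mod fs = 9 MHz.
9 MHz ≤ fs/2 = 18.3 MHz, appears at 9 MHz.
21.2 MHz and 88.6 MHz both map to 15.4 MHz.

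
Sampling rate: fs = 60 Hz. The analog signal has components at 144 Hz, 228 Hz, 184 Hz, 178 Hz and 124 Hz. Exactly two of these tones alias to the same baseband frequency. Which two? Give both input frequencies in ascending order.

124 Hz, 184 Hz

fs/2 = 30 Hz.
144 Hz mod fs = 24 Hz.
24 Hz ≤ fs/2 = 30 Hz, appears at 24 Hz.
228 Hz mod fs = 48 Hz.
48 Hz > fs/2 = 30 Hz, folds to fs − 48 Hz = 12 Hz.
184 Hz mod fs = 4 Hz.
4 Hz ≤ fs/2 = 30 Hz, appears at 4 Hz.
178 Hz mod fs = 58 Hz.
58 Hz > fs/2 = 30 Hz, folds to fs − 58 Hz = 2 Hz.
124 Hz mod fs = 4 Hz.
4 Hz ≤ fs/2 = 30 Hz, appears at 4 Hz.
124 Hz and 184 Hz both map to 4 Hz.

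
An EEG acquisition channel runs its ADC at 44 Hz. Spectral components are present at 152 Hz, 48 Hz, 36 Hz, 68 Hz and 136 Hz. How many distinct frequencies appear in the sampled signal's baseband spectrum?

3

fs/2 = 22 Hz.
152 Hz mod fs = 20 Hz.
20 Hz ≤ fs/2 = 22 Hz, appears at 20 Hz.
48 Hz mod fs = 4 Hz.
4 Hz ≤ fs/2 = 22 Hz, appears at 4 Hz.
36 Hz > fs/2 = 22 Hz, folds to fs − 36 Hz = 8 Hz.
68 Hz mod fs = 24 Hz.
24 Hz > fs/2 = 22 Hz, folds to fs − 24 Hz = 20 Hz.
136 Hz mod fs = 4 Hz.
4 Hz ≤ fs/2 = 22 Hz, appears at 4 Hz.
Distinct values: {4 Hz, 8 Hz, 20 Hz} → 3.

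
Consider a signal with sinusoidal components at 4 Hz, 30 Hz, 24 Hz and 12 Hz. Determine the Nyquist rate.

60 Hz

Highest-frequency component: 30 Hz.
Nyquist rate = 2 × 30 Hz = 60 Hz.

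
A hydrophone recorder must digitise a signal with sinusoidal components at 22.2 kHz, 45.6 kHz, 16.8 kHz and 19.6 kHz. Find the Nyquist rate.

91.2 kHz

Highest-frequency component: 45.6 kHz.
Nyquist rate = 2 × 45.6 kHz = 91.2 kHz.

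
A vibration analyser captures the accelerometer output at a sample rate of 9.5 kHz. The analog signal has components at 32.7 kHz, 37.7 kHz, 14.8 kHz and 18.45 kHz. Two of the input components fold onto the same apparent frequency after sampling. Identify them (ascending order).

fs/2 = 4.75 kHz.
32.7 kHz mod fs = 4.2 kHz.
4.2 kHz ≤ fs/2 = 4.75 kHz, appears at 4.2 kHz.
37.7 kHz mod fs = 9.2 kHz.
9.2 kHz > fs/2 = 4.75 kHz, folds to fs − 9.2 kHz = 0.3 kHz.
14.8 kHz mod fs = 5.3 kHz.
5.3 kHz > fs/2 = 4.75 kHz, folds to fs − 5.3 kHz = 4.2 kHz.
18.45 kHz mod fs = 8.95 kHz.
8.95 kHz > fs/2 = 4.75 kHz, folds to fs − 8.95 kHz = 0.55 kHz.
14.8 kHz and 32.7 kHz both map to 4.2 kHz.

14.8 kHz, 32.7 kHz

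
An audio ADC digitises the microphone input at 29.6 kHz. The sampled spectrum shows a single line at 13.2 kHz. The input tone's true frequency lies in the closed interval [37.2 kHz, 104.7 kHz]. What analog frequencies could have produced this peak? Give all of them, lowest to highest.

42.8 kHz, 46 kHz, 72.4 kHz, 75.6 kHz, 102 kHz

Frequencies that alias to 13.2 kHz are k·fs ± 13.2 kHz for integer k ≥ 0.
k=0: 13.2 kHz.
k=1: 16.4 kHz, 42.8 kHz.
k=2: 46 kHz, 72.4 kHz.
k=3: 75.6 kHz, 102 kHz.
k=4: 105.2 kHz, 131.6 kHz.
Within [37.2 kHz, 104.7 kHz]: 42.8 kHz, 46 kHz, 72.4 kHz, 75.6 kHz, 102 kHz.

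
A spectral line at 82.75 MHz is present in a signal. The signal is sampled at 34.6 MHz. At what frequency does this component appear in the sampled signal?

82.75 MHz mod fs = 13.55 MHz.
13.55 MHz ≤ fs/2 = 17.3 MHz, appears at 13.55 MHz.

13.55 MHz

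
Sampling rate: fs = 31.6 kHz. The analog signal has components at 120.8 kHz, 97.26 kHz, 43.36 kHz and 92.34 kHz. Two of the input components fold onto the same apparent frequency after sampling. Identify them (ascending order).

fs/2 = 15.8 kHz.
120.8 kHz mod fs = 26 kHz.
26 kHz > fs/2 = 15.8 kHz, folds to fs − 26 kHz = 5.6 kHz.
97.26 kHz mod fs = 2.46 kHz.
2.46 kHz ≤ fs/2 = 15.8 kHz, appears at 2.46 kHz.
43.36 kHz mod fs = 11.76 kHz.
11.76 kHz ≤ fs/2 = 15.8 kHz, appears at 11.76 kHz.
92.34 kHz mod fs = 29.14 kHz.
29.14 kHz > fs/2 = 15.8 kHz, folds to fs − 29.14 kHz = 2.46 kHz.
92.34 kHz and 97.26 kHz both map to 2.46 kHz.

92.34 kHz, 97.26 kHz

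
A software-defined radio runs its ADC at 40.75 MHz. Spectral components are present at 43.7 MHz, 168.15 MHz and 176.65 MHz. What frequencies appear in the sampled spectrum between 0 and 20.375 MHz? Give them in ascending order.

2.95 MHz, 5.15 MHz, 13.65 MHz

fs/2 = 20.375 MHz.
43.7 MHz mod fs = 2.95 MHz.
2.95 MHz ≤ fs/2 = 20.375 MHz, appears at 2.95 MHz.
168.15 MHz mod fs = 5.15 MHz.
5.15 MHz ≤ fs/2 = 20.375 MHz, appears at 5.15 MHz.
176.65 MHz mod fs = 13.65 MHz.
13.65 MHz ≤ fs/2 = 20.375 MHz, appears at 13.65 MHz.
Distinct values: {2.95 MHz, 5.15 MHz, 13.65 MHz}.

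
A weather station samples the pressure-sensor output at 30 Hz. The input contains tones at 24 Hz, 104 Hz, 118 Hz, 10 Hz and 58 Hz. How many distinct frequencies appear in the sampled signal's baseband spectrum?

4

fs/2 = 15 Hz.
24 Hz > fs/2 = 15 Hz, folds to fs − 24 Hz = 6 Hz.
104 Hz mod fs = 14 Hz.
14 Hz ≤ fs/2 = 15 Hz, appears at 14 Hz.
118 Hz mod fs = 28 Hz.
28 Hz > fs/2 = 15 Hz, folds to fs − 28 Hz = 2 Hz.
10 Hz ≤ fs/2 = 15 Hz, passes unchanged.
58 Hz mod fs = 28 Hz.
28 Hz > fs/2 = 15 Hz, folds to fs − 28 Hz = 2 Hz.
Distinct values: {2 Hz, 6 Hz, 10 Hz, 14 Hz} → 4.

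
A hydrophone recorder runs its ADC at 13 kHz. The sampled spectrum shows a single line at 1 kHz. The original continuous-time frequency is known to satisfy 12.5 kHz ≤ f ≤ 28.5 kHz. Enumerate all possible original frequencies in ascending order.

Frequencies that alias to 1 kHz are k·fs ± 1 kHz for integer k ≥ 0.
k=0: 1 kHz.
k=1: 12 kHz, 14 kHz.
k=2: 25 kHz, 27 kHz.
k=3: 38 kHz, 40 kHz.
Within [12.5 kHz, 28.5 kHz]: 14 kHz, 25 kHz, 27 kHz.

14 kHz, 25 kHz, 27 kHz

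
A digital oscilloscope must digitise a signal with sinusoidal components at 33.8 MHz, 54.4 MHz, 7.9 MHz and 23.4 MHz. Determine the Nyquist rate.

108.8 MHz

Highest-frequency component: 54.4 MHz.
Nyquist rate = 2 × 54.4 MHz = 108.8 MHz.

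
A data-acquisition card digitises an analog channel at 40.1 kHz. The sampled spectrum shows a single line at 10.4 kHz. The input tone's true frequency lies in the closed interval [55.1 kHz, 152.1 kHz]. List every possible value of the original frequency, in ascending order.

Frequencies that alias to 10.4 kHz are k·fs ± 10.4 kHz for integer k ≥ 0.
k=0: 10.4 kHz.
k=1: 29.7 kHz, 50.5 kHz.
k=2: 69.8 kHz, 90.6 kHz.
k=3: 109.9 kHz, 130.7 kHz.
k=4: 150 kHz, 170.8 kHz.
k=5: 190.1 kHz, 210.9 kHz.
Within [55.1 kHz, 152.1 kHz]: 69.8 kHz, 90.6 kHz, 109.9 kHz, 130.7 kHz, 150 kHz.

69.8 kHz, 90.6 kHz, 109.9 kHz, 130.7 kHz, 150 kHz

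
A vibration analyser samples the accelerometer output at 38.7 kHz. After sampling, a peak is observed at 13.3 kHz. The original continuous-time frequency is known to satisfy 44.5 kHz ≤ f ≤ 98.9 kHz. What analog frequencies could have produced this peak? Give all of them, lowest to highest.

52 kHz, 64.1 kHz, 90.7 kHz

Frequencies that alias to 13.3 kHz are k·fs ± 13.3 kHz for integer k ≥ 0.
k=0: 13.3 kHz.
k=1: 25.4 kHz, 52 kHz.
k=2: 64.1 kHz, 90.7 kHz.
k=3: 102.8 kHz, 129.4 kHz.
Within [44.5 kHz, 98.9 kHz]: 52 kHz, 64.1 kHz, 90.7 kHz.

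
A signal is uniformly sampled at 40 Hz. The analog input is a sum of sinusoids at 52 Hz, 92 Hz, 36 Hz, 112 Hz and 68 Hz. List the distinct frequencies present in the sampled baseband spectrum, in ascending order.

4 Hz, 8 Hz, 12 Hz

fs/2 = 20 Hz.
52 Hz mod fs = 12 Hz.
12 Hz ≤ fs/2 = 20 Hz, appears at 12 Hz.
92 Hz mod fs = 12 Hz.
12 Hz ≤ fs/2 = 20 Hz, appears at 12 Hz.
36 Hz > fs/2 = 20 Hz, folds to fs − 36 Hz = 4 Hz.
112 Hz mod fs = 32 Hz.
32 Hz > fs/2 = 20 Hz, folds to fs − 32 Hz = 8 Hz.
68 Hz mod fs = 28 Hz.
28 Hz > fs/2 = 20 Hz, folds to fs − 28 Hz = 12 Hz.
Distinct values: {4 Hz, 8 Hz, 12 Hz}.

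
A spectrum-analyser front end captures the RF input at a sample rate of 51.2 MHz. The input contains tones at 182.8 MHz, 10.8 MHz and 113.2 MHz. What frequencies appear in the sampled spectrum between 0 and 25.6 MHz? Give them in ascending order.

10.8 MHz, 22 MHz

fs/2 = 25.6 MHz.
182.8 MHz mod fs = 29.2 MHz.
29.2 MHz > fs/2 = 25.6 MHz, folds to fs − 29.2 MHz = 22 MHz.
10.8 MHz ≤ fs/2 = 25.6 MHz, passes unchanged.
113.2 MHz mod fs = 10.8 MHz.
10.8 MHz ≤ fs/2 = 25.6 MHz, appears at 10.8 MHz.
Distinct values: {10.8 MHz, 22 MHz}.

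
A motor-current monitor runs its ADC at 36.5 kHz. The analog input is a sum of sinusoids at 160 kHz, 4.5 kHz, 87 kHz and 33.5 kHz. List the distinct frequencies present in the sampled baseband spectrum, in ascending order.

3 kHz, 4.5 kHz, 14 kHz

fs/2 = 18.25 kHz.
160 kHz mod fs = 14 kHz.
14 kHz ≤ fs/2 = 18.25 kHz, appears at 14 kHz.
4.5 kHz ≤ fs/2 = 18.25 kHz, passes unchanged.
87 kHz mod fs = 14 kHz.
14 kHz ≤ fs/2 = 18.25 kHz, appears at 14 kHz.
33.5 kHz > fs/2 = 18.25 kHz, folds to fs − 33.5 kHz = 3 kHz.
Distinct values: {3 kHz, 4.5 kHz, 14 kHz}.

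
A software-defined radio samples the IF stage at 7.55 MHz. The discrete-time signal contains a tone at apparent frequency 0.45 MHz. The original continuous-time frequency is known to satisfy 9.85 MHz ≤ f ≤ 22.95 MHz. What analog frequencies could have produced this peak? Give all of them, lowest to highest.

Frequencies that alias to 0.45 MHz are k·fs ± 0.45 MHz for integer k ≥ 0.
k=0: 0.45 MHz.
k=1: 7.1 MHz, 8 MHz.
k=2: 14.65 MHz, 15.55 MHz.
k=3: 22.2 MHz, 23.1 MHz.
k=4: 29.75 MHz, 30.65 MHz.
Within [9.85 MHz, 22.95 MHz]: 14.65 MHz, 15.55 MHz, 22.2 MHz.

14.65 MHz, 15.55 MHz, 22.2 MHz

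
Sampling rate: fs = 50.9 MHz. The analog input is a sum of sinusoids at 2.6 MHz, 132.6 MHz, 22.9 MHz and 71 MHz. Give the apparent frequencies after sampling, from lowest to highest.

2.6 MHz, 20.1 MHz, 22.9 MHz

fs/2 = 25.45 MHz.
2.6 MHz ≤ fs/2 = 25.45 MHz, passes unchanged.
132.6 MHz mod fs = 30.8 MHz.
30.8 MHz > fs/2 = 25.45 MHz, folds to fs − 30.8 MHz = 20.1 MHz.
22.9 MHz ≤ fs/2 = 25.45 MHz, passes unchanged.
71 MHz mod fs = 20.1 MHz.
20.1 MHz ≤ fs/2 = 25.45 MHz, appears at 20.1 MHz.
Distinct values: {2.6 MHz, 20.1 MHz, 22.9 MHz}.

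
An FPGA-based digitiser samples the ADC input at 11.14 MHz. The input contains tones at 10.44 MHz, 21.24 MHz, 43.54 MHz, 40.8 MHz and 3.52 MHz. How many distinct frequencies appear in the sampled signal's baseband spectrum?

5

fs/2 = 5.57 MHz.
10.44 MHz > fs/2 = 5.57 MHz, folds to fs − 10.44 MHz = 0.7 MHz.
21.24 MHz mod fs = 10.1 MHz.
10.1 MHz > fs/2 = 5.57 MHz, folds to fs − 10.1 MHz = 1.04 MHz.
43.54 MHz mod fs = 10.12 MHz.
10.12 MHz > fs/2 = 5.57 MHz, folds to fs − 10.12 MHz = 1.02 MHz.
40.8 MHz mod fs = 7.38 MHz.
7.38 MHz > fs/2 = 5.57 MHz, folds to fs − 7.38 MHz = 3.76 MHz.
3.52 MHz ≤ fs/2 = 5.57 MHz, passes unchanged.
Distinct values: {0.7 MHz, 1.02 MHz, 1.04 MHz, 3.52 MHz, 3.76 MHz} → 5.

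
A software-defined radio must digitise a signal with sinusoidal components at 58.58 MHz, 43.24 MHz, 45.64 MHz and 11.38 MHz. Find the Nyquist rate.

117.16 MHz

Highest-frequency component: 58.58 MHz.
Nyquist rate = 2 × 58.58 MHz = 117.16 MHz.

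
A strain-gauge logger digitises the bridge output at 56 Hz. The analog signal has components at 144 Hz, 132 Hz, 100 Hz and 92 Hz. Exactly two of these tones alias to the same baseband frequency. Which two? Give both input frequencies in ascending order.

92 Hz, 132 Hz

fs/2 = 28 Hz.
144 Hz mod fs = 32 Hz.
32 Hz > fs/2 = 28 Hz, folds to fs − 32 Hz = 24 Hz.
132 Hz mod fs = 20 Hz.
20 Hz ≤ fs/2 = 28 Hz, appears at 20 Hz.
100 Hz mod fs = 44 Hz.
44 Hz > fs/2 = 28 Hz, folds to fs − 44 Hz = 12 Hz.
92 Hz mod fs = 36 Hz.
36 Hz > fs/2 = 28 Hz, folds to fs − 36 Hz = 20 Hz.
92 Hz and 132 Hz both map to 20 Hz.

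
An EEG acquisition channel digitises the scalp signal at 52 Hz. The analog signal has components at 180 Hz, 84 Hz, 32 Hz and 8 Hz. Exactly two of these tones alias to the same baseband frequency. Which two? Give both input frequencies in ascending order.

fs/2 = 26 Hz.
180 Hz mod fs = 24 Hz.
24 Hz ≤ fs/2 = 26 Hz, appears at 24 Hz.
84 Hz mod fs = 32 Hz.
32 Hz > fs/2 = 26 Hz, folds to fs − 32 Hz = 20 Hz.
32 Hz > fs/2 = 26 Hz, folds to fs − 32 Hz = 20 Hz.
8 Hz ≤ fs/2 = 26 Hz, passes unchanged.
32 Hz and 84 Hz both map to 20 Hz.

32 Hz, 84 Hz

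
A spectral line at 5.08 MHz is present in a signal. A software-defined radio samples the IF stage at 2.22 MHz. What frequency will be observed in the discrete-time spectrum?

5.08 MHz mod fs = 0.64 MHz.
0.64 MHz ≤ fs/2 = 1.11 MHz, appears at 0.64 MHz.

0.64 MHz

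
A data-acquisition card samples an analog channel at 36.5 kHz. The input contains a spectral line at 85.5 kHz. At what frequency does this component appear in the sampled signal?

85.5 kHz mod fs = 12.5 kHz.
12.5 kHz ≤ fs/2 = 18.25 kHz, appears at 12.5 kHz.

12.5 kHz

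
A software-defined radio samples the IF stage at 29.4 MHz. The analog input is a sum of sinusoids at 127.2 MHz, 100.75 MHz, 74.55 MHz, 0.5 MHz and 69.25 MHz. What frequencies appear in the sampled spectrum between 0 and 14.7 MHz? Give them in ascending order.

0.5 MHz, 9.6 MHz, 10.45 MHz, 12.55 MHz, 13.65 MHz

fs/2 = 14.7 MHz.
127.2 MHz mod fs = 9.6 MHz.
9.6 MHz ≤ fs/2 = 14.7 MHz, appears at 9.6 MHz.
100.75 MHz mod fs = 12.55 MHz.
12.55 MHz ≤ fs/2 = 14.7 MHz, appears at 12.55 MHz.
74.55 MHz mod fs = 15.75 MHz.
15.75 MHz > fs/2 = 14.7 MHz, folds to fs − 15.75 MHz = 13.65 MHz.
0.5 MHz ≤ fs/2 = 14.7 MHz, passes unchanged.
69.25 MHz mod fs = 10.45 MHz.
10.45 MHz ≤ fs/2 = 14.7 MHz, appears at 10.45 MHz.
Distinct values: {0.5 MHz, 9.6 MHz, 10.45 MHz, 12.55 MHz, 13.65 MHz}.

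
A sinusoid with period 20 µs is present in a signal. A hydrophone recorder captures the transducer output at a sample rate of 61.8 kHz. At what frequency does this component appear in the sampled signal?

T = 20 µs → f = 1/T = 50 kHz.
50 kHz > fs/2 = 30.9 kHz, folds to fs − 50 kHz = 11.8 kHz.

11.8 kHz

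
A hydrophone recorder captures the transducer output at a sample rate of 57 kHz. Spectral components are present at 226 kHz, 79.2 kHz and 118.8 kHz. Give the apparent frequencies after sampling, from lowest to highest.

fs/2 = 28.5 kHz.
226 kHz mod fs = 55 kHz.
55 kHz > fs/2 = 28.5 kHz, folds to fs − 55 kHz = 2 kHz.
79.2 kHz mod fs = 22.2 kHz.
22.2 kHz ≤ fs/2 = 28.5 kHz, appears at 22.2 kHz.
118.8 kHz mod fs = 4.8 kHz.
4.8 kHz ≤ fs/2 = 28.5 kHz, appears at 4.8 kHz.
Distinct values: {2 kHz, 4.8 kHz, 22.2 kHz}.

2 kHz, 4.8 kHz, 22.2 kHz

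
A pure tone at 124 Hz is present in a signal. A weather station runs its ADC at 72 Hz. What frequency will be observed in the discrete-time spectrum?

20 Hz

124 Hz mod fs = 52 Hz.
52 Hz > fs/2 = 36 Hz, folds to fs − 52 Hz = 20 Hz.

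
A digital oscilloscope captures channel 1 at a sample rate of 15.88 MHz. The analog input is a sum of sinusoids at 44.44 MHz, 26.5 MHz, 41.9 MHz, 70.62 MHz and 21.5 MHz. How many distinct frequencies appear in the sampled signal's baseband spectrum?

fs/2 = 7.94 MHz.
44.44 MHz mod fs = 12.68 MHz.
12.68 MHz > fs/2 = 7.94 MHz, folds to fs − 12.68 MHz = 3.2 MHz.
26.5 MHz mod fs = 10.62 MHz.
10.62 MHz > fs/2 = 7.94 MHz, folds to fs − 10.62 MHz = 5.26 MHz.
41.9 MHz mod fs = 10.14 MHz.
10.14 MHz > fs/2 = 7.94 MHz, folds to fs − 10.14 MHz = 5.74 MHz.
70.62 MHz mod fs = 7.1 MHz.
7.1 MHz ≤ fs/2 = 7.94 MHz, appears at 7.1 MHz.
21.5 MHz mod fs = 5.62 MHz.
5.62 MHz ≤ fs/2 = 7.94 MHz, appears at 5.62 MHz.
Distinct values: {3.2 MHz, 5.26 MHz, 5.62 MHz, 5.74 MHz, 7.1 MHz} → 5.

5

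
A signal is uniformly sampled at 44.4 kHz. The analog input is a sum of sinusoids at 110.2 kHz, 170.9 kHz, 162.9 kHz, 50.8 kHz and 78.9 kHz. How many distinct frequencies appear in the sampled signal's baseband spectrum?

5

fs/2 = 22.2 kHz.
110.2 kHz mod fs = 21.4 kHz.
21.4 kHz ≤ fs/2 = 22.2 kHz, appears at 21.4 kHz.
170.9 kHz mod fs = 37.7 kHz.
37.7 kHz > fs/2 = 22.2 kHz, folds to fs − 37.7 kHz = 6.7 kHz.
162.9 kHz mod fs = 29.7 kHz.
29.7 kHz > fs/2 = 22.2 kHz, folds to fs − 29.7 kHz = 14.7 kHz.
50.8 kHz mod fs = 6.4 kHz.
6.4 kHz ≤ fs/2 = 22.2 kHz, appears at 6.4 kHz.
78.9 kHz mod fs = 34.5 kHz.
34.5 kHz > fs/2 = 22.2 kHz, folds to fs − 34.5 kHz = 9.9 kHz.
Distinct values: {6.4 kHz, 6.7 kHz, 9.9 kHz, 14.7 kHz, 21.4 kHz} → 5.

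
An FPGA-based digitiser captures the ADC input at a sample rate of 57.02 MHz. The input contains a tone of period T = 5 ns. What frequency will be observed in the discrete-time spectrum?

T = 5 ns → f = 1/T = 200 MHz.
200 MHz mod fs = 28.94 MHz.
28.94 MHz > fs/2 = 28.51 MHz, folds to fs − 28.94 MHz = 28.08 MHz.

28.08 MHz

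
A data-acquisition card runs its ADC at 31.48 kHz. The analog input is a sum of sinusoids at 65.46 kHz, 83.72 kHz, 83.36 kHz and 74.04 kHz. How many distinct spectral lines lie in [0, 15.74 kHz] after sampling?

fs/2 = 15.74 kHz.
65.46 kHz mod fs = 2.5 kHz.
2.5 kHz ≤ fs/2 = 15.74 kHz, appears at 2.5 kHz.
83.72 kHz mod fs = 20.76 kHz.
20.76 kHz > fs/2 = 15.74 kHz, folds to fs − 20.76 kHz = 10.72 kHz.
83.36 kHz mod fs = 20.4 kHz.
20.4 kHz > fs/2 = 15.74 kHz, folds to fs − 20.4 kHz = 11.08 kHz.
74.04 kHz mod fs = 11.08 kHz.
11.08 kHz ≤ fs/2 = 15.74 kHz, appears at 11.08 kHz.
Distinct values: {2.5 kHz, 10.72 kHz, 11.08 kHz} → 3.

3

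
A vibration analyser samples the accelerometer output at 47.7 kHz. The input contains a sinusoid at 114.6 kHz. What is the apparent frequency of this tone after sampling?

114.6 kHz mod fs = 19.2 kHz.
19.2 kHz ≤ fs/2 = 23.85 kHz, appears at 19.2 kHz.

19.2 kHz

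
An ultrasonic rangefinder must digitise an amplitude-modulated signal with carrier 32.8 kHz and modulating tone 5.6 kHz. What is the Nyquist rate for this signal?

AM sidebands sit at fc ± fm = 27.2 kHz and 38.4 kHz.
Highest-frequency component: 38.4 kHz.
Nyquist rate = 2 × 38.4 kHz = 76.8 kHz.

76.8 kHz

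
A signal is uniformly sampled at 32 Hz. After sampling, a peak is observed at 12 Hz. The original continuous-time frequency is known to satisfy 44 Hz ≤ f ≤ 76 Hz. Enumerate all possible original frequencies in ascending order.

44 Hz, 52 Hz, 76 Hz

Frequencies that alias to 12 Hz are k·fs ± 12 Hz for integer k ≥ 0.
k=0: 12 Hz.
k=1: 20 Hz, 44 Hz.
k=2: 52 Hz, 76 Hz.
k=3: 84 Hz, 108 Hz.
Within [44 Hz, 76 Hz]: 44 Hz, 52 Hz, 76 Hz.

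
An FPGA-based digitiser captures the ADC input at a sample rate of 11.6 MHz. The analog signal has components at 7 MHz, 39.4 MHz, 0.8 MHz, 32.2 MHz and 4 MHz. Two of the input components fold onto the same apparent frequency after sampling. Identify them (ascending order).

7 MHz, 39.4 MHz

fs/2 = 5.8 MHz.
7 MHz > fs/2 = 5.8 MHz, folds to fs − 7 MHz = 4.6 MHz.
39.4 MHz mod fs = 4.6 MHz.
4.6 MHz ≤ fs/2 = 5.8 MHz, appears at 4.6 MHz.
0.8 MHz ≤ fs/2 = 5.8 MHz, passes unchanged.
32.2 MHz mod fs = 9 MHz.
9 MHz > fs/2 = 5.8 MHz, folds to fs − 9 MHz = 2.6 MHz.
4 MHz ≤ fs/2 = 5.8 MHz, passes unchanged.
7 MHz and 39.4 MHz both map to 4.6 MHz.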